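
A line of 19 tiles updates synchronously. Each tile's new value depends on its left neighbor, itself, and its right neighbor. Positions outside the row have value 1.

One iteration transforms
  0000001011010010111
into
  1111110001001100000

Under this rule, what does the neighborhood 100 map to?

At position 0 the neighborhood is 100; the next row has 1 there.

1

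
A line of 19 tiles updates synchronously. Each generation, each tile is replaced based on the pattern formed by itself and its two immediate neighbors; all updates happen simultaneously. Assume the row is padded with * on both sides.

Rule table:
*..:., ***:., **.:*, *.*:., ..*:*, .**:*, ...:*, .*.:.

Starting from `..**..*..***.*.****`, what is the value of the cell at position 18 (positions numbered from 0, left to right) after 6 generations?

.

.***.*..**.*...*...
.*.*...***...**..**
.....***.*.****.**.
.*****.*...*..*.**.
.*...*...**..*..**.
...**..****.*..***.
position 18 holds .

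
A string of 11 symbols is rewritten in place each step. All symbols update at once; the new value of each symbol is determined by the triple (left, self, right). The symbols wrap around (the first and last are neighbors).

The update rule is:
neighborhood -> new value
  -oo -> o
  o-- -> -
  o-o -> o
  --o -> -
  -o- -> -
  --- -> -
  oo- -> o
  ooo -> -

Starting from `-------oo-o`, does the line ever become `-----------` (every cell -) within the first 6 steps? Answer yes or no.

-------ooo-
-------o-o-
--------o--
-----------
all cells are - at step 4

yes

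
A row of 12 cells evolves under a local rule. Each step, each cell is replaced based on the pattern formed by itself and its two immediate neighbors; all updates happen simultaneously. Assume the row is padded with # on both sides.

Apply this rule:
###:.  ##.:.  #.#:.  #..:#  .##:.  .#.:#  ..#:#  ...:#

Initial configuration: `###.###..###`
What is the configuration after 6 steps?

#######..###

.......##...
#######..###
.......##...  (repeats step 1; period 2)
step 6: #######..###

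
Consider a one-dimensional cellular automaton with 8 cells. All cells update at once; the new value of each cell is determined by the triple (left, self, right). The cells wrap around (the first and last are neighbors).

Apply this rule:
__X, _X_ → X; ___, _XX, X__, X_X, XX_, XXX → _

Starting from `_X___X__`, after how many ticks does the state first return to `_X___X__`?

XX__XX__
___X___X
__XX__XX
_X___X__

4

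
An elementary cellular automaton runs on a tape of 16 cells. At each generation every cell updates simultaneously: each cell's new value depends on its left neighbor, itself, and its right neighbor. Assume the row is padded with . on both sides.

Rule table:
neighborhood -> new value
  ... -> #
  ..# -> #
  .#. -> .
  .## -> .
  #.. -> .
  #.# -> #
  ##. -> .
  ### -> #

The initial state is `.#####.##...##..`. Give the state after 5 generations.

#.#..#..#...##..

#.###.#...##...#
.#.#.#..##...##.
#.#.#..#...##...
.#.#..#..##...##
#.#..#..#...##..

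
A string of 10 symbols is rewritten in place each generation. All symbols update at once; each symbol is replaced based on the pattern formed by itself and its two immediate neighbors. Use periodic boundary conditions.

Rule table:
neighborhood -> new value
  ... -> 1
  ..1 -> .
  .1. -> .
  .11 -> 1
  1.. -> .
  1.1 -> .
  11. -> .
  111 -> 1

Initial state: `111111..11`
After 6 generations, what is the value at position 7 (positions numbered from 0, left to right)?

.

11111...11
1111..1.11
111.....11
11..111.11
1...11..11
..1.1...11
position 7 holds .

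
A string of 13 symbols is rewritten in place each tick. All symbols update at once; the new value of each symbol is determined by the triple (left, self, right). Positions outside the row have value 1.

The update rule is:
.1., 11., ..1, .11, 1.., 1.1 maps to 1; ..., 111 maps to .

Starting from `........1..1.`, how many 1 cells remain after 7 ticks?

8

1......111111
11....11.....
.11..1111...1
111111..11.11
.....1111111.
1...11.....11
11.1111...11.
count of 1: 8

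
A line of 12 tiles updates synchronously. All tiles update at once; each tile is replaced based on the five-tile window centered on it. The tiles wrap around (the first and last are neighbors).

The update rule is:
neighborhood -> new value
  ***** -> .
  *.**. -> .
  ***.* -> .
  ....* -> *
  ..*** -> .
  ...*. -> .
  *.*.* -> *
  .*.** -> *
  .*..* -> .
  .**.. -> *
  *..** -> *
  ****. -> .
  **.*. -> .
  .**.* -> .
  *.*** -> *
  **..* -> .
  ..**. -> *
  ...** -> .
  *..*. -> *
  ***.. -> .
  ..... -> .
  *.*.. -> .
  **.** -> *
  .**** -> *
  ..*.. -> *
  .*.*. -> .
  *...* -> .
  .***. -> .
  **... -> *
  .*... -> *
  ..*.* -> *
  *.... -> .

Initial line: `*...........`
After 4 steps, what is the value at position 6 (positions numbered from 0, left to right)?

**........*.
.**.....*.**
*.**..*.**..
**.*.***.*.*
position 6 holds *

*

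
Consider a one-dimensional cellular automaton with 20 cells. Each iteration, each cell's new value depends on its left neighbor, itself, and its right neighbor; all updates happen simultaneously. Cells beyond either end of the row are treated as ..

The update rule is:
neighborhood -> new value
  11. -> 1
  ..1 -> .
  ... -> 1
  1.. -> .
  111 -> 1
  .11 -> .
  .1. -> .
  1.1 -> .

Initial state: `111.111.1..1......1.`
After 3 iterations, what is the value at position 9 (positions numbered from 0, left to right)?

1

iteration 1: .11..11......1111...
iteration 2: ..1...1.1111..111.11
iteration 3: 1...1....111...11..1
position 9 holds 1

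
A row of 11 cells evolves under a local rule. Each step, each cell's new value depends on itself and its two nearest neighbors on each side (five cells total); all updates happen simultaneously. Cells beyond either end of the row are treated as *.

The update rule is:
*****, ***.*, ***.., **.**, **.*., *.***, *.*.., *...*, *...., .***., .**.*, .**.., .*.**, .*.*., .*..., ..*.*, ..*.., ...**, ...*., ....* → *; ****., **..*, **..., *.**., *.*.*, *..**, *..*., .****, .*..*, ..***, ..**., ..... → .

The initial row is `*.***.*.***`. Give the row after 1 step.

******.**.*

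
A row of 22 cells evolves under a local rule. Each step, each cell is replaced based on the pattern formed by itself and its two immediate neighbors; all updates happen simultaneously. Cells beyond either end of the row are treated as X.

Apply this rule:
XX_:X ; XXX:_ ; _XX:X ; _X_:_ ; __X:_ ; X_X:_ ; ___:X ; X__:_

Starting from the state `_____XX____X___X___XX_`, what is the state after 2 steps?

step 1: _XXX_XX_XX___X___X_XX_
step 2: _X_X_XX_XX_X___X___XX_

_X_X_XX_XX_X___X___XX_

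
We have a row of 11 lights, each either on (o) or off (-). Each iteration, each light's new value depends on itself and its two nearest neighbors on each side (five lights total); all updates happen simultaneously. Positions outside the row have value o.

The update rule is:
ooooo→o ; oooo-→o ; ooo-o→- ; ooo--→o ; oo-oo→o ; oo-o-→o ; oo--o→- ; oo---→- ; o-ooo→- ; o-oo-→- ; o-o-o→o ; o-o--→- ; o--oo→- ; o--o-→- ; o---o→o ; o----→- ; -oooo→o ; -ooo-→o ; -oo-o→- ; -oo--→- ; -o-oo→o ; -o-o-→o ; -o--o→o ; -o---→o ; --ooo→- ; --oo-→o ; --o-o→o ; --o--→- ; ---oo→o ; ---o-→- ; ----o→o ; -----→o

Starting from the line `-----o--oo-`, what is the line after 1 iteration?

--oo--o-o-o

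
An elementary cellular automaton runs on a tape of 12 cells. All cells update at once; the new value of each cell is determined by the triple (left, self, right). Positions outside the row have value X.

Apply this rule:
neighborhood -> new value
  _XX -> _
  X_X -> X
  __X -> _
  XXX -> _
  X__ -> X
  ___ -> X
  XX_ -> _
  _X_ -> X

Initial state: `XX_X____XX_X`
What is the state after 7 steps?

_XXX___X__X_

__XXXXX___X_
X______XX_XX
_XXXXX___X__
X_____XX_XX_
_XXXX___X__X
X____XX_XX__
_XXX___X__X_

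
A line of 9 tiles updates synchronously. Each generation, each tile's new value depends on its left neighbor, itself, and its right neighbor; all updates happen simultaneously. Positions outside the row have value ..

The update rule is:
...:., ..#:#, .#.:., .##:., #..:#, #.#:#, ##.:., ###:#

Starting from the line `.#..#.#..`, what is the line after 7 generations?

#.##.#.#.
.#..#.#.#
#.##.#.#.  (repeats generation 1; period 2)
generation 7: #.##.#.#.

#.##.#.#.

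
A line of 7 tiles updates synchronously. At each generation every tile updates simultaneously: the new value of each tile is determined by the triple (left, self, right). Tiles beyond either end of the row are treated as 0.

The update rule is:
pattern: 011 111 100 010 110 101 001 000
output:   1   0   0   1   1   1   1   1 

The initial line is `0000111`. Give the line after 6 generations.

1111101
1000111
1011101
1110111
1011101  (repeats generation 3; period 2)
generation 6: 1110111

1110111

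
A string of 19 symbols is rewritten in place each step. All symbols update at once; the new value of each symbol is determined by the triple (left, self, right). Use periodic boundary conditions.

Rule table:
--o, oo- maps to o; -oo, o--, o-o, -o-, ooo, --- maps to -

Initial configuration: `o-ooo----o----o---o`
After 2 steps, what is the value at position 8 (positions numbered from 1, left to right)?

o

o---o---o----o---o-
---o---o----o---o--
position 8 holds o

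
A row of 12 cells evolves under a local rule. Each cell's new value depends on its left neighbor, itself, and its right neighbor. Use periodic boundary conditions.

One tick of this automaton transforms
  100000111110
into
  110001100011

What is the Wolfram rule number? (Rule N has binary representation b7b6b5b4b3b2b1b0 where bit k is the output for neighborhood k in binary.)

position 7: 111 → 0  (bit 7 = 0)
position 10: 110 → 1  (bit 6 = 1)
position 11: 101 → 1  (bit 5 = 1)
position 1: 100 → 1  (bit 4 = 1)
position 6: 011 → 1  (bit 3 = 1)
position 0: 010 → 1  (bit 2 = 1)
position 5: 001 → 1  (bit 1 = 1)
position 2: 000 → 0  (bit 0 = 0)
bits b7..b0 = 01111110 = 126

126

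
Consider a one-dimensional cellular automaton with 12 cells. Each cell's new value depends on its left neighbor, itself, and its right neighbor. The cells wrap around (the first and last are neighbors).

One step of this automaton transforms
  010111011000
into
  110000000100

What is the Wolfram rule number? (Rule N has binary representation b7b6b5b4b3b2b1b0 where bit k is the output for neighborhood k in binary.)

position 4: 111 → 0  (bit 7 = 0)
position 5: 110 → 0  (bit 6 = 0)
position 2: 101 → 0  (bit 5 = 0)
position 9: 100 → 1  (bit 4 = 1)
position 3: 011 → 0  (bit 3 = 0)
position 1: 010 → 1  (bit 2 = 1)
position 0: 001 → 1  (bit 1 = 1)
position 10: 000 → 0  (bit 0 = 0)
bits b7..b0 = 00010110 = 22

22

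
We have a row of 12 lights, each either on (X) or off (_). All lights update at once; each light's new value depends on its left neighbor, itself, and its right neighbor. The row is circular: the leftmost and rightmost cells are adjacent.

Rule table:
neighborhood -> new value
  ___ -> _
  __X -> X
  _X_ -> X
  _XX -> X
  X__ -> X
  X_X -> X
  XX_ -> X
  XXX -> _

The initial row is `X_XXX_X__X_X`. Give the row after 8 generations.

XXX_XXXXXXXX
__XXX_______
_XX_XX______
XXXXXXX_____
X_____XX___X
XX___XXXX_XX
_XX_XX__XXX_
XXXXXXXXX_XX

XXXXXXXXX_XX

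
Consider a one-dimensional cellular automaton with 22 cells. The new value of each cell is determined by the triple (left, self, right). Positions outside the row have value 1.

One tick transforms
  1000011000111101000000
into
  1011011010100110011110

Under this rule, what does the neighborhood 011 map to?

1

At position 5 the neighborhood is 011; the next row has 1 there.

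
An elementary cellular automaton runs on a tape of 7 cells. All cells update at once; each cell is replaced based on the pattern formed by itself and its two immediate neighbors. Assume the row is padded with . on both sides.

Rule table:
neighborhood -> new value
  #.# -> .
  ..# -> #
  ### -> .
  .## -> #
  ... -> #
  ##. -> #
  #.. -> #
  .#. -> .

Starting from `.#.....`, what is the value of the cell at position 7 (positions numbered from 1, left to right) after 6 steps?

#

step 1: #.#####
step 2: ..#...#
step 3: ##.###.
step 4: ##.#.##
step 5: ##...##
step 6: #######
position 7 holds #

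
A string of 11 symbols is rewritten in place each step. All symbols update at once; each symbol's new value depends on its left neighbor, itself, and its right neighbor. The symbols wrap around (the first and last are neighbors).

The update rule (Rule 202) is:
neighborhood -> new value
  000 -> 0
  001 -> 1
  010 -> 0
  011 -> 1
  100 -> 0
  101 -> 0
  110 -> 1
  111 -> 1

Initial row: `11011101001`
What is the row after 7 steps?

11011100011
11011100111
11011101111
11011101111  (fixed point — unchanged through step 7)

11011101111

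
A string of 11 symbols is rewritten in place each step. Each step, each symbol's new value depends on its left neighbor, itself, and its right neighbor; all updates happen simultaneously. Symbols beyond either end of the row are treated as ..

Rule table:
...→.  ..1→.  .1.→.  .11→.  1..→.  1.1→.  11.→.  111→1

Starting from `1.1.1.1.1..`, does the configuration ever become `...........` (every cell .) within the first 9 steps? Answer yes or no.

...........
all cells are . at step 1

yes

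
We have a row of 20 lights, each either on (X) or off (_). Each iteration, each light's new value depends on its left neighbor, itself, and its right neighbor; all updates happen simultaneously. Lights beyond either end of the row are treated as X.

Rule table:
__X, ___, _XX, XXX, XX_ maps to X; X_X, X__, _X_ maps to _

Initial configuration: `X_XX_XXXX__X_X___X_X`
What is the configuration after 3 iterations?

iteration 1: X_XX_XXXX_X____XX__X
iteration 2: X_XX_XXXX___XXXXX_XX
iteration 3: X_XX_XXXX_XXXXXXX_XX

X_XX_XXXX_XXXXXXX_XX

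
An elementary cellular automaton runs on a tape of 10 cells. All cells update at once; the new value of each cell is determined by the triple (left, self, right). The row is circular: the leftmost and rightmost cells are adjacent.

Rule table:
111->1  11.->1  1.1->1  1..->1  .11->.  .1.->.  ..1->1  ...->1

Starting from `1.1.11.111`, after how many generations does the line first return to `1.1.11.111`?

11.1.11.11
111.1.11.1
1111.1.11.
.1111.1.11
1.1111.1.1
11.1111.1.
.11.1111.1
1.11.1111.
.1.11.1111
1.1.11.111

10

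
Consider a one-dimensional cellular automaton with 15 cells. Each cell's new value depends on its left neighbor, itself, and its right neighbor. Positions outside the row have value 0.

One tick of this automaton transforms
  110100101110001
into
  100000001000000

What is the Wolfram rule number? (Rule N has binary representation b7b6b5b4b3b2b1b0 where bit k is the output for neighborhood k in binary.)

8

position 9: 111 → 0  (bit 7 = 0)
position 1: 110 → 0  (bit 6 = 0)
position 2: 101 → 0  (bit 5 = 0)
position 4: 100 → 0  (bit 4 = 0)
position 0: 011 → 1  (bit 3 = 1)
position 3: 010 → 0  (bit 2 = 0)
position 5: 001 → 0  (bit 1 = 0)
position 12: 000 → 0  (bit 0 = 0)
bits b7..b0 = 00001000 = 8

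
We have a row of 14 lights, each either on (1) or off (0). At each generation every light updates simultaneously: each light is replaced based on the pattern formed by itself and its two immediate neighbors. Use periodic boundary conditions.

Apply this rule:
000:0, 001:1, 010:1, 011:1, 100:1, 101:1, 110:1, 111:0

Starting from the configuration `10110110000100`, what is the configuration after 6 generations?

10011110000111

generation 1: 11111111001111
generation 2: 00000001111000
generation 3: 00000011001100
generation 4: 00000111111110
generation 5: 00001100000011
generation 6: 10011110000111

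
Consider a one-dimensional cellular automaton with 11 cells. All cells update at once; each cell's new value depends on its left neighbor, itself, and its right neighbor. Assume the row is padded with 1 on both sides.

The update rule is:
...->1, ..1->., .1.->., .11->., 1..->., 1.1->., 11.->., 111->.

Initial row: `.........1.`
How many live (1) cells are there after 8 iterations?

.1111111...
.........1.  (repeats iteration 0; period 2)
iteration 8: .........1.
count of 1: 1

1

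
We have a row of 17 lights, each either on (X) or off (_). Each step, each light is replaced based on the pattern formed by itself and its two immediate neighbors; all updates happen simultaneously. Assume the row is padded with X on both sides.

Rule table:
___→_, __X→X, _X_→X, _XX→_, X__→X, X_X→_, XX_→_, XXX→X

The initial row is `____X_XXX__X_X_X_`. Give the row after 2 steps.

_XX__XXX__X__X_X_

step 1: X__XX__X_XXX_X_X_
step 2: _XX__XXX__X__X_X_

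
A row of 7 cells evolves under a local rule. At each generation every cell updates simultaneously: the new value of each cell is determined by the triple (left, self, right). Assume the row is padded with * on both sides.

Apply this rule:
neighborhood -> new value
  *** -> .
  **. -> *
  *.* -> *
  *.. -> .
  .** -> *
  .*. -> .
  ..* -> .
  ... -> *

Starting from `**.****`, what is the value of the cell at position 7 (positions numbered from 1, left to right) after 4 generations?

.***...
**.*.*.
.**.*.*
****.**
position 7 holds *

*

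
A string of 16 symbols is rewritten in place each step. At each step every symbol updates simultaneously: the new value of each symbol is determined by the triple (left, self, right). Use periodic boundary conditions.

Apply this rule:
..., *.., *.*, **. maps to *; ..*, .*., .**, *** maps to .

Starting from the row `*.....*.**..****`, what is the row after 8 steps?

*****..*.**.....
....**..*.*****.
***..**..*....**
..**..**..***...
*..**..**...****
**..**..***.....
.**..**...*****.
..**..***.....**

..**..***.....**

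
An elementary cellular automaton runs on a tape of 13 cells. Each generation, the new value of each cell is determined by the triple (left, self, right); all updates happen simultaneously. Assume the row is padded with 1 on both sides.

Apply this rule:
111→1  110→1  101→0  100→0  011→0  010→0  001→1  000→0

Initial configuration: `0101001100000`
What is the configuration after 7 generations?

generation 1: 0000010100001
generation 2: 0000100000010
generation 3: 0001000000100
generation 4: 0010000001001
generation 5: 0100000010010
generation 6: 0000000100100
generation 7: 0000001001001

0000001001001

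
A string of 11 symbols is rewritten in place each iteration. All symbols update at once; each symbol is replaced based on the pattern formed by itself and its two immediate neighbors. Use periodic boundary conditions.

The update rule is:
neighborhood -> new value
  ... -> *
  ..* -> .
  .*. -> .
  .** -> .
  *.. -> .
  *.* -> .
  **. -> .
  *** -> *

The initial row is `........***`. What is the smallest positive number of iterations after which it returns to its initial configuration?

iteration 1: .******..*.
iteration 2: ..****.....
iteration 3: *..**..****
iteration 4: ........***

4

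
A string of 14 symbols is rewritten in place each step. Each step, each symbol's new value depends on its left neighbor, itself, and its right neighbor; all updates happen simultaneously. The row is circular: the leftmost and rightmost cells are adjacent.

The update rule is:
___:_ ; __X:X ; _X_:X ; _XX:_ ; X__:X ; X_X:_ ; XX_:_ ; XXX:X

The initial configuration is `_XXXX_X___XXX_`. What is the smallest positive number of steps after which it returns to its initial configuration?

X_XX__XX_X_X_X
____XX___X_X__
___X__X_XX_XX_
__XXXXX______X
XX_XXX_X____XX
X___X__XX__X_X
_X_XXXX__XXX__
XX__XX_XX_X_X_
__XX______X_X_
_X__X____XX_XX
_XXXXX__X_____
X_XXX_XXXX____
X__X___XX_X__X
_XXXX_X___XXX_

14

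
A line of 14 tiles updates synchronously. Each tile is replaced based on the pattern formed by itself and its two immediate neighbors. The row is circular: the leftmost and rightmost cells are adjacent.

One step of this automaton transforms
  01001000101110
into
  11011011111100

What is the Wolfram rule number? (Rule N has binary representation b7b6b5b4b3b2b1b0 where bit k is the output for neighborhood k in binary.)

175

position 11: 111 → 1  (bit 7 = 1)
position 12: 110 → 0  (bit 6 = 0)
position 9: 101 → 1  (bit 5 = 1)
position 2: 100 → 0  (bit 4 = 0)
position 10: 011 → 1  (bit 3 = 1)
position 1: 010 → 1  (bit 2 = 1)
position 0: 001 → 1  (bit 1 = 1)
position 6: 000 → 1  (bit 0 = 1)
bits b7..b0 = 10101111 = 175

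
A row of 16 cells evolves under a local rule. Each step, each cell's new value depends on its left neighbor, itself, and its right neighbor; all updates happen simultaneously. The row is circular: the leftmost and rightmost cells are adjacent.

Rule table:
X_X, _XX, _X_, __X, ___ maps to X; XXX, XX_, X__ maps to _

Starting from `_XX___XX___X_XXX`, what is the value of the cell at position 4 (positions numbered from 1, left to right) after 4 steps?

_

XX__XXX__XXXXX__
X__XX___XX_____X
__XX__XXX__XXXXX
_XX__XX___XX____
position 4 holds _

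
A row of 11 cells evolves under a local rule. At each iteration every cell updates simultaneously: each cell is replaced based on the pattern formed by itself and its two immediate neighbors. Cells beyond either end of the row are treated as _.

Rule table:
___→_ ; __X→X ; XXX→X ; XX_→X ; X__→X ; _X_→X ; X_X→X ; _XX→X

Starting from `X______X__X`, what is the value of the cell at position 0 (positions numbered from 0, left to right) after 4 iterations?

XX____XXXXX
XXX__XXXXXX
XXXXXXXXXXX
XXXXXXXXXXX
position 0 holds X

X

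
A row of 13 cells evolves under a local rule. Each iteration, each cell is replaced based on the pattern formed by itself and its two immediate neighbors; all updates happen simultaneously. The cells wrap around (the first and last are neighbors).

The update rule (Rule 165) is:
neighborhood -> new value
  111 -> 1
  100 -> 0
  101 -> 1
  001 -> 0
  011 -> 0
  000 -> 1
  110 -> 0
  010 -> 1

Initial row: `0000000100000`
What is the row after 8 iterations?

1111110101111
1111101110111
1111010101011
1110111111101
1101011111010
0011101110111
0001010101010
1101111111110

1101111111110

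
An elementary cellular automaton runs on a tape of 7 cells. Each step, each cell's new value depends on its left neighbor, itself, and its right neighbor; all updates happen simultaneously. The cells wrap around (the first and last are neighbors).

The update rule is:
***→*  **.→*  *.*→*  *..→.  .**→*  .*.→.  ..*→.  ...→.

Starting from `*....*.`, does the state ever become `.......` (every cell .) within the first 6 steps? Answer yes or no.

......*
.......
all cells are . at step 2

yes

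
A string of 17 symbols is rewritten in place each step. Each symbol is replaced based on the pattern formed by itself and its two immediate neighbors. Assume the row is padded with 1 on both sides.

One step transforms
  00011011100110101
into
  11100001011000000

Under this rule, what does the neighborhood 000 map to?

At position 1 the neighborhood is 000; the next row has 1 there.

1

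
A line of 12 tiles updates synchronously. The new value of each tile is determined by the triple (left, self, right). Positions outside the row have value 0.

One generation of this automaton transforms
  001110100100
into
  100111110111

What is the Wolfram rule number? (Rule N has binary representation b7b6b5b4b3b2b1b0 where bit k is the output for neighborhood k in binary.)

position 3: 111 → 1  (bit 7 = 1)
position 4: 110 → 1  (bit 6 = 1)
position 5: 101 → 1  (bit 5 = 1)
position 7: 100 → 1  (bit 4 = 1)
position 2: 011 → 0  (bit 3 = 0)
position 6: 010 → 1  (bit 2 = 1)
position 1: 001 → 0  (bit 1 = 0)
position 0: 000 → 1  (bit 0 = 1)
bits b7..b0 = 11110101 = 245

245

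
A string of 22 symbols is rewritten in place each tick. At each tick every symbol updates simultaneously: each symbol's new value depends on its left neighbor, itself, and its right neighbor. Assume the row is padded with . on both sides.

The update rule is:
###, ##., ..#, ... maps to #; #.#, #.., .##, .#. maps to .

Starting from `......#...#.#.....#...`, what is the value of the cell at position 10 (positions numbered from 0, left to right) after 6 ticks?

######..##....####..##
.#####.#.#.###.###.#.#
#.####......##..##....
...###.#####.#.#.#.###
###.##..####........##
.##..#.#.###.#######.#
position 10 holds #

#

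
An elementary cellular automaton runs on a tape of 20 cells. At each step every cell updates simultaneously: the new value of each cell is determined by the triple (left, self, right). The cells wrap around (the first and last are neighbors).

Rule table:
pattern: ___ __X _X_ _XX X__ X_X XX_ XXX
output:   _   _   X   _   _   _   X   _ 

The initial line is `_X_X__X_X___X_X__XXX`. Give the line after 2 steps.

_X_X__X_X___X_X____X
_X_X__X_X___X_X____X

_X_X__X_X___X_X____X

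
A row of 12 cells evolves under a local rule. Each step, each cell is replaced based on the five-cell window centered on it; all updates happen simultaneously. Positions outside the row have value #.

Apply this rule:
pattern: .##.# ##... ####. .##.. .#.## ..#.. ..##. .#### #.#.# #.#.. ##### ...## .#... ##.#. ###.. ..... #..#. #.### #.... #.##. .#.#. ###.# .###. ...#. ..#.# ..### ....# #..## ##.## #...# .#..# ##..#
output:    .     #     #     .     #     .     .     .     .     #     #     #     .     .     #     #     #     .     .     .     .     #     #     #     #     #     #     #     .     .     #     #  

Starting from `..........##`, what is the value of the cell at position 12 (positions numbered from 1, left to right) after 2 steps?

.

#.#########.
#...#######.
position 12 holds .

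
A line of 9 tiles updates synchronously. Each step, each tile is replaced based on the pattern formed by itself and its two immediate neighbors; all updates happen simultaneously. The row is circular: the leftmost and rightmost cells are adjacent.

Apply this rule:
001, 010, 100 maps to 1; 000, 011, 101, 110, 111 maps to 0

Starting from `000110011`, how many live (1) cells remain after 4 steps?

2

101001100
101110011
000001100
000010010
count of 1: 2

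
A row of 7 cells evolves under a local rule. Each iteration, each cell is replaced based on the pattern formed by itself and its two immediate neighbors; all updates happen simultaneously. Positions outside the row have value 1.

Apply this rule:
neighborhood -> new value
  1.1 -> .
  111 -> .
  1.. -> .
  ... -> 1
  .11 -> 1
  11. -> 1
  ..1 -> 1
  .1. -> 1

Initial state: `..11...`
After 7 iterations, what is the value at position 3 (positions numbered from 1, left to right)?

.111.11
.1.1.1.
.1.1.1.  (fixed point — unchanged through iteration 7)
position 3 holds .

.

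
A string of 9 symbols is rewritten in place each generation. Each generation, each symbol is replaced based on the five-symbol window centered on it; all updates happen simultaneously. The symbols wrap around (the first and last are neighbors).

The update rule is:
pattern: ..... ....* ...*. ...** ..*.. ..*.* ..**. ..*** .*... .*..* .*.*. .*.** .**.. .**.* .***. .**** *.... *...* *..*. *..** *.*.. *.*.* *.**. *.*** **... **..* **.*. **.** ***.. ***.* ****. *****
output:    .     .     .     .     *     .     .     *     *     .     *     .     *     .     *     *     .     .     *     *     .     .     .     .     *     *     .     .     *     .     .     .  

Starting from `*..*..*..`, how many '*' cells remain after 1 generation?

6

*.**.**.*
count of *: 6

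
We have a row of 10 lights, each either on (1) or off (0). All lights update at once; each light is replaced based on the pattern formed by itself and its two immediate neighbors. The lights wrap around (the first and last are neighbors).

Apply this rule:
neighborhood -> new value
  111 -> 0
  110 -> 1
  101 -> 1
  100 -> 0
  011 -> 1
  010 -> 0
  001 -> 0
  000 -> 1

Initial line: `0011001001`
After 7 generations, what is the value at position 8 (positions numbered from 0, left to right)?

0

0011000000
1011011111
1111110000
1000010110
0011001111
0011001001  (repeats generation 0; period 6)
generation 7: 0011000000
position 8 holds 0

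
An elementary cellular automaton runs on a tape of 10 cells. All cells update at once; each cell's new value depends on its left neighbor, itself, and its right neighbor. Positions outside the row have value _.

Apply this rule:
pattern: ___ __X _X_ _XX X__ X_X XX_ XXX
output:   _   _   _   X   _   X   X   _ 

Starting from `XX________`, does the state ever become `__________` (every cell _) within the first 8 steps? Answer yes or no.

no

XX________  (fixed point — unchanged through step 8)
step 8 is XX________, still not uniform _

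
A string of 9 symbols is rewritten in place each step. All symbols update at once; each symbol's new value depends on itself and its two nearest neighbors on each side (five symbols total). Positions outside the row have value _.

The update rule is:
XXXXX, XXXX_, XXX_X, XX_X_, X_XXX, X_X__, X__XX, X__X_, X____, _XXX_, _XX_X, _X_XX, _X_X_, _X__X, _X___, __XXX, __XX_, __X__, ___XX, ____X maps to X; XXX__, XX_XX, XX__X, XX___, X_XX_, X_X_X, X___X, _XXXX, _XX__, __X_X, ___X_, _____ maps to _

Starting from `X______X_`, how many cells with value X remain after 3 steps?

XXX__X_XX
XX__X_X__
X__X_XXXX
count of X: 6

6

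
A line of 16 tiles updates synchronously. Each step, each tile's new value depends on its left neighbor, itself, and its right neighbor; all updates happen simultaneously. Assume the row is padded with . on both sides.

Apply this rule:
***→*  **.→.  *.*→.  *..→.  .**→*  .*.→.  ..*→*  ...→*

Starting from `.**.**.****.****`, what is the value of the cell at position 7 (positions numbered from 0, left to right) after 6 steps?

**..*..***..***.
*..*..***..***..
..*..***..***..*
**..***..***..*.
*..***..***..*..
..***..***..*..*
position 7 holds *

*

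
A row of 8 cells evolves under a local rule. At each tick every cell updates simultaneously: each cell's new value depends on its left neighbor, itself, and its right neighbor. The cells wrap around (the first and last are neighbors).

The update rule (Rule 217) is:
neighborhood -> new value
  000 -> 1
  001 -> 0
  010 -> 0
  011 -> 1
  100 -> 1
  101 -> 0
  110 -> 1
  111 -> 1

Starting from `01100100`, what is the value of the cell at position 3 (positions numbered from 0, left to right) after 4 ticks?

01110011
01111011
01111011  (fixed point — unchanged through tick 4)
position 3 holds 1

1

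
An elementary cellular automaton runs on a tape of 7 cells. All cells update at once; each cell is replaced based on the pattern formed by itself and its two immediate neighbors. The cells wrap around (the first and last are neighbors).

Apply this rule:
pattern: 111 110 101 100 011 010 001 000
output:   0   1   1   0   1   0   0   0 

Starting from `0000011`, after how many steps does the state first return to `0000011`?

1

0000011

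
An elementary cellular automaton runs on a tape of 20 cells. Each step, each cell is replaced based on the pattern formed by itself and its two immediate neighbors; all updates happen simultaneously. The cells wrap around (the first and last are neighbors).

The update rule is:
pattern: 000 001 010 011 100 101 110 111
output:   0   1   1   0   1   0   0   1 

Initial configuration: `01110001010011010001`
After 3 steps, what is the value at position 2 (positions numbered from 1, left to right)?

1

00101011011100011011
11101000001010100000
01001100011010110001
position 2 holds 1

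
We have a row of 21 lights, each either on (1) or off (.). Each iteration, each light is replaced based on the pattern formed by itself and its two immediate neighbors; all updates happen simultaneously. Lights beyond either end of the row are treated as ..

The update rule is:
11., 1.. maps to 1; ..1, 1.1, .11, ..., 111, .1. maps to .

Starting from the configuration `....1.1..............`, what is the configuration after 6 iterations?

............1........

.......1.............
........1............
.........1...........
..........1..........
...........1.........
............1........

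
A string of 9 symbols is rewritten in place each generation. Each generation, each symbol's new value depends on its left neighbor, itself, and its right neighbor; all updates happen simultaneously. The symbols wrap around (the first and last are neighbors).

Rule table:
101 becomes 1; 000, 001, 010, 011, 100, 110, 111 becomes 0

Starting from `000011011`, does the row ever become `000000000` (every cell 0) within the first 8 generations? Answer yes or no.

000000100
000000000
all cells are 0 at generation 2

yes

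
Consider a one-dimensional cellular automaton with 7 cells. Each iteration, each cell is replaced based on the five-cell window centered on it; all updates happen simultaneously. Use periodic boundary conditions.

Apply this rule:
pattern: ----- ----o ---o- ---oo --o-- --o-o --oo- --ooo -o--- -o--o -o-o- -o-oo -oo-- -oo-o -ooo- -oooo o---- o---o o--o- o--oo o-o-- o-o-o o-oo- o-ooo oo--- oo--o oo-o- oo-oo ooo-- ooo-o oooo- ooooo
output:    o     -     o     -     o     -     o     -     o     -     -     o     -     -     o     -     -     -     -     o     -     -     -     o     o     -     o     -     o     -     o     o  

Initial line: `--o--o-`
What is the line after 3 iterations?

-oo--oo
----oo-
-o--o-o

-o--o-o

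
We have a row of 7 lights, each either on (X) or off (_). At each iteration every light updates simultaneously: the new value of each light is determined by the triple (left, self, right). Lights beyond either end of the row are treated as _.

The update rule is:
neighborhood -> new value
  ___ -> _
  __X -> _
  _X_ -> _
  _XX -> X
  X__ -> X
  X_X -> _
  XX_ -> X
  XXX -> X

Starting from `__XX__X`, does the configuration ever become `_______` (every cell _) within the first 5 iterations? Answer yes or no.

__XXX__
__XXXX_
__XXXXX
__XXXXX  (fixed point — unchanged through iteration 5)
iteration 5 is __XXXXX, still not uniform _

no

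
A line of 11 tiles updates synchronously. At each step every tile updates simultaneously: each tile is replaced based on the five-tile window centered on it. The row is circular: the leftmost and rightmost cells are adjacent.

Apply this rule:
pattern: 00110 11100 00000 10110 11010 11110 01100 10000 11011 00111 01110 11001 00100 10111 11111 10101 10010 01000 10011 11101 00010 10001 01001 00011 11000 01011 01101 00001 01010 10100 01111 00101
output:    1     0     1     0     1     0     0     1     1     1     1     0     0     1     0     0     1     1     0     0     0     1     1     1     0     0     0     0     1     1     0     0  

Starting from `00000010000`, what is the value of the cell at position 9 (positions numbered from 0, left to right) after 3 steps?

11110001111
00000111000
11101110011
position 9 holds 1

1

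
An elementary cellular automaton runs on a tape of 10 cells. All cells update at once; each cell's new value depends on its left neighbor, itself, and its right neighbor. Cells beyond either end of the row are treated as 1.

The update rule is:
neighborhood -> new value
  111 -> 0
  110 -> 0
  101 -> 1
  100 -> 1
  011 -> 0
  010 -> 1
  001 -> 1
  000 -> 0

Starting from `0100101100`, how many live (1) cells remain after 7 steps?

8

1111110011
0000001100
1000010011
0100111100
1111000011
0000100100
1001111111
count of 1: 8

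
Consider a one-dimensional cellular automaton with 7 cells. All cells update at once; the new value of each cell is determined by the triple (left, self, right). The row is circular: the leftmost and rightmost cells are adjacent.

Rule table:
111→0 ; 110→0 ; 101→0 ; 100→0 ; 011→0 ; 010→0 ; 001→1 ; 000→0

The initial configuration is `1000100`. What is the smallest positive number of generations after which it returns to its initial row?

0001001
0010010
0100100
1001000
0010001
0100010
1000100

7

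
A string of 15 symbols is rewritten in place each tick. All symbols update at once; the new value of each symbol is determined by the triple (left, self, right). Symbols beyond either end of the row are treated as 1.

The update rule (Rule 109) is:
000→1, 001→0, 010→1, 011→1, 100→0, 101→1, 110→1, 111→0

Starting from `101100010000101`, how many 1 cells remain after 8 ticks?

111101010110111
000111111111100
010100000000100
111101111110100
000111000011100
010101011010100
111111111111100
000000000000100
count of 1: 1

1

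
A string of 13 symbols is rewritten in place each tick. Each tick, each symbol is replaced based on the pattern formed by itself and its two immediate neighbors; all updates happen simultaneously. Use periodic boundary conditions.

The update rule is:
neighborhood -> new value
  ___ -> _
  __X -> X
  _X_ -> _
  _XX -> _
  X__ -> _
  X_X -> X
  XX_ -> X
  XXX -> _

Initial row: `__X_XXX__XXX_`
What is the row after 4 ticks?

X__X_X__X__X_

_X_X__X_X__X_
X_X__X_X__X__
_X__X_X__X__X
X__X_X__X__X_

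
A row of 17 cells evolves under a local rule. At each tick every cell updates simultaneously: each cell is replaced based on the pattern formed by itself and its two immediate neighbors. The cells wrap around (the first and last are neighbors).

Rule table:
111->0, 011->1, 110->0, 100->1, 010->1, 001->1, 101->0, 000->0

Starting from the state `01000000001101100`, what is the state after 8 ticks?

01110110111100100

tick 1: 11100000011001010
tick 2: 10010000110111010
tick 3: 11111001100100010
tick 4: 10000111011110110
tick 5: 11001100010000100
tick 6: 10111010111001111
tick 7: 00100010100111000
tick 8: 01110110111100100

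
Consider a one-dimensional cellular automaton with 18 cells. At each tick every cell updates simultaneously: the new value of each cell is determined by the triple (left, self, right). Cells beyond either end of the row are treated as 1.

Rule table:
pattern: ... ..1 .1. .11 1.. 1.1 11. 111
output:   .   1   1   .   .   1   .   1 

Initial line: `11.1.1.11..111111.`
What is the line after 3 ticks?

1.11111...1.1111.1
.1.111...111.11.1.
111.1...1.1.1..111

111.1...1.1.1..111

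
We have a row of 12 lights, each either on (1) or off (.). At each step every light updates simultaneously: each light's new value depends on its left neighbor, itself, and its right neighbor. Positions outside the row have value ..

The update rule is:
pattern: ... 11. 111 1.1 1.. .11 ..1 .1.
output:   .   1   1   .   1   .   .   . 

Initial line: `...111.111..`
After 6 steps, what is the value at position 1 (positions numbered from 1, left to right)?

....11..111.
.....11..111
......11..11
.......11..1
........11..
.........11.
position 1 holds .

.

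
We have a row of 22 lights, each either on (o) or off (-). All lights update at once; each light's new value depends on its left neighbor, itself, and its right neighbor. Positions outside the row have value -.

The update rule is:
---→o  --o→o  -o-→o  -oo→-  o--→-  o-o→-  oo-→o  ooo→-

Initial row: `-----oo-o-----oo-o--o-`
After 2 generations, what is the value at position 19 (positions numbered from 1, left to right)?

-

ooooo-o-o-oooo-o-o-oo-
----o-o-o----o-o-o--o-
position 19 holds -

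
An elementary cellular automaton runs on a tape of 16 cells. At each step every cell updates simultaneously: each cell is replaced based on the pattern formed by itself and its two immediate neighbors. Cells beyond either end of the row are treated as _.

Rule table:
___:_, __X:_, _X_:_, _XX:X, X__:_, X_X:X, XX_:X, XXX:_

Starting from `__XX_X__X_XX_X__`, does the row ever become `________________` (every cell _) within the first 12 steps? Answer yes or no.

yes

step 1: __XXX____XXXX___
step 2: __X_X____X__X___
step 3: ___X____________
step 4: ________________
all cells are _ at step 4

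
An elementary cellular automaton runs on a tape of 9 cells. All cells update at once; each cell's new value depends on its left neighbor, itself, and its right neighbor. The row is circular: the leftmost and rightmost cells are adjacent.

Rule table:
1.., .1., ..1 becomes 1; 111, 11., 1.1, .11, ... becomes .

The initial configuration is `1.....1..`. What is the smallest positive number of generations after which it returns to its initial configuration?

4

11...1111
..1.1....
.11.11...
1.....1..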